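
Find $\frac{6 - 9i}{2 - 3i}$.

Multiply numerator and denominator by conjugate (2 + 3i):
= (6 - 9i)(2 + 3i) / (2^2 + (-3)^2)
= (39) / 13
= 3


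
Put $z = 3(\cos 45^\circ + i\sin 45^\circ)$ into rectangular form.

a = r cos θ = 3 * sqrt(2)/2 = 3*sqrt(2)/2
b = r sin θ = 3 * sqrt(2)/2 = 3*sqrt(2)/2
z = 3*sqrt(2)/2 + (3*sqrt(2)/2)i


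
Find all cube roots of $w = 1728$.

|w| = 1728, arg(w) = 0°
Root modulus = 1728^(1/3) = 12
Root arguments: θ_k = (0° + 360°k)/3 for k = 0, 1, ..., 2
Roots: 12, -6 + 6*sqrt(3)i, -6 - 6*sqrt(3)i


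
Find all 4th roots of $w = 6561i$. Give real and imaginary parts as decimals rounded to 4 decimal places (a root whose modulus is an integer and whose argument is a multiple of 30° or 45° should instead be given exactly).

|w| = 6561, arg(w) = 90°
Root modulus = 6561^(1/4) = 9
Root arguments: θ_k = (90° + 360°k)/4 for k = 0, 1, ..., 3
Compute each root as (root modulus)(cos θ_k + i sin θ_k) using full-precision intermediates, then round to 4 decimal places.
Roots: 8.3149 + 3.4442i, -3.4442 + 8.3149i, -8.3149 - 3.4442i, 3.4442 - 8.3149i


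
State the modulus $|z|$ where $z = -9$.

|z| = sqrt(a^2 + b^2) = sqrt((-9)^2 + 0^2) = sqrt(81) = 9


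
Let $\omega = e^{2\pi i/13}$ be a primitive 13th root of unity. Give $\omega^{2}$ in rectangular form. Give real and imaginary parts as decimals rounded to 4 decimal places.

ω^2 = e^(2πi·2/13) = e^(i·4π/13)
= cos(4π/13) + i sin(4π/13)
= 0.5681 + 0.8230i


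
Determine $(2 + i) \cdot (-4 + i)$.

(a1*a2 - b1*b2) + (a1*b2 + b1*a2)i
= (-8 - 1) + (2 + (-4))i
= -9 - 2i


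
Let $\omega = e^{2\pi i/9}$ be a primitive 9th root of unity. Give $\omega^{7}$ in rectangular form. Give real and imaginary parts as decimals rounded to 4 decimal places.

ω^7 = e^(2πi·7/9) = e^(i·14π/9)
= cos(14π/9) + i sin(14π/9)
= 0.1736 - 0.9848i


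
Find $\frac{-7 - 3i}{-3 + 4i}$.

Multiply numerator and denominator by conjugate (-3 - 4i):
= (-7 - 3i)(-3 - 4i) / ((-3)^2 + 4^2)
= (9 + 37i) / 25
= 9/25 + (37/25)i


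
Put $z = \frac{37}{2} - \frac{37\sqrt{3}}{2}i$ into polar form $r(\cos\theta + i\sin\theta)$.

r = |z| = sqrt(a^2 + b^2) = sqrt((37/2)^2 + (-37*sqrt(3)/2)^2) = sqrt(1369/4 + 4107/4) = sqrt(1369) = 37
θ = arctan(b/a) = arctan(-32.0429/18.5) (quadrant-adjusted) = 300°
z = 37(cos 300° + i sin 300°)


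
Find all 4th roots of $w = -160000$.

|w| = 160000, arg(w) = 180°
Root modulus = 160000^(1/4) = 20
Root arguments: θ_k = (180° + 360°k)/4 for k = 0, 1, ..., 3
Roots: 10*sqrt(2) + 10*sqrt(2)i, -10*sqrt(2) + 10*sqrt(2)i, -10*sqrt(2) - 10*sqrt(2)i, 10*sqrt(2) - 10*sqrt(2)i


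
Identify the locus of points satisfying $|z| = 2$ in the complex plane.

|z| = 2 means sqrt(x^2 + y^2) = 2
This is a circle of radius 2 centered at the origin


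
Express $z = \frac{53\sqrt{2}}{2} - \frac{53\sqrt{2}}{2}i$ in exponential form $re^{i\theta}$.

r = |z| = sqrt((53*sqrt(2)/2)^2 + (-53*sqrt(2)/2)^2) = sqrt(2809/2 + 2809/2) = sqrt(2809) = 53
θ = arctan(b/a) = arctan(-37.4767/37.4767) (quadrant-adjusted) = -45° = -π/4
z = 53e^(-i*π/4)


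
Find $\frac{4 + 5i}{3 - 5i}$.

Multiply numerator and denominator by conjugate (3 + 5i):
= (4 + 5i)(3 + 5i) / (3^2 + (-5)^2)
= (-13 + 35i) / 34
= -13/34 + (35/34)i


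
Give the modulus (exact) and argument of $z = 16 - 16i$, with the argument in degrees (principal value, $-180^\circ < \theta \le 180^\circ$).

|z| = sqrt(16^2 + (-16)^2) = sqrt(512)
arg(z) = arctan(b/a) = arctan(-16/16) (quadrant-adjusted) = -45°


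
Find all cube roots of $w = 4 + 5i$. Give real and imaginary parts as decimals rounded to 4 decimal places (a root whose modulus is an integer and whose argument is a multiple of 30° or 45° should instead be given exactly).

|w| = sqrt(41) ≈ 6.403124, arg(w) ≈ 51.340192°
Root modulus = sqrt(41)^(1/3) ≈ 1.856938
Root arguments: θ_k = (arg(w) + 360°k)/3 for k = 0, 1, ..., 2
Compute each root as (root modulus)(cos θ_k + i sin θ_k) using full-precision intermediates, then round to 4 decimal places.
Roots: 1.7747 + 0.5464i, -1.3606 + 1.2637i, -0.4141 - 1.8102i


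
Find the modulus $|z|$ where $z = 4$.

|z| = sqrt(a^2 + b^2) = sqrt(4^2 + 0^2) = sqrt(16) = 4


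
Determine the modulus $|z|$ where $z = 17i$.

|z| = sqrt(a^2 + b^2) = sqrt(0^2 + 17^2) = sqrt(289) = 17


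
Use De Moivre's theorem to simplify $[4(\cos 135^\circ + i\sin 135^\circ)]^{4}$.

By De Moivre: z^n = r^n(cos(nθ) + i sin(nθ))
= 4^4(cos(4*135°) + i sin(4*135°))
= 256(cos 180° + i sin 180°)
= -256


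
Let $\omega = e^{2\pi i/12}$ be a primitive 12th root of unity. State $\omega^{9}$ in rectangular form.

ω^9 = e^(2πi·9/12) = e^(i·3π/2)
= cos(3π/2) + i sin(3π/2)
= -i


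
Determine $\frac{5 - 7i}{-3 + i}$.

Multiply numerator and denominator by conjugate (-3 - i):
= (5 - 7i)(-3 - i) / ((-3)^2 + 1^2)
= (-22 + 16i) / 10
Divide through by 2: (-11 + 8i) / 5
= -11/5 + (8/5)i


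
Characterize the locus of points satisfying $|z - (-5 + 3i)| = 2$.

|z - z0| = r describes a circle centered at z0 with radius r
Here z0 = -5 + 3i and r = 2
Locus: Circle centered at (-5, 3) with radius 2


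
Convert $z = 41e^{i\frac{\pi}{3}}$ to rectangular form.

a = r cos θ = 41 * 1/2 = 41/2
b = r sin θ = 41 * sqrt(3)/2 = 41*sqrt(3)/2
z = 41/2 + (41*sqrt(3)/2)i


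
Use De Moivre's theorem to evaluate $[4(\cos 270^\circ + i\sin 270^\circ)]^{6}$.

By De Moivre: z^n = r^n(cos(nθ) + i sin(nθ))
= 4^6(cos(6*270°) + i sin(6*270°))
= 4096(cos 180° + i sin 180°)
= -4096


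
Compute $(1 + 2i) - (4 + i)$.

(1 - 4) + (2 - 1)i = -3 + i


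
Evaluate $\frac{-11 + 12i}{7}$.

Divisor is real, so divide each part by 7:
= -11/7 + (12/7)i


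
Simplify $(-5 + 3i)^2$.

(a + bi)^2 = a^2 - b^2 + 2abi
= (-5)^2 - 3^2 + 2*(-5)*3i
= 16 - 30i


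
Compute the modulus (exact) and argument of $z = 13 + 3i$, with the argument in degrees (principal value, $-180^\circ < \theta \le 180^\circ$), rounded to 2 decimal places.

|z| = sqrt(13^2 + 3^2) = sqrt(178)
arg(z) = arctan(b/a) = arctan(3/13) (quadrant-adjusted) = 12.99°


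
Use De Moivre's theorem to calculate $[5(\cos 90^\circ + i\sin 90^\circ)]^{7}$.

By De Moivre: z^n = r^n(cos(nθ) + i sin(nθ))
= 5^7(cos(7*90°) + i sin(7*90°))
= 78125(cos 270° + i sin 270°)
= -78125i


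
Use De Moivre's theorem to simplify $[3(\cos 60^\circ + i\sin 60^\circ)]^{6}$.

By De Moivre: z^n = r^n(cos(nθ) + i sin(nθ))
= 3^6(cos(6*60°) + i sin(6*60°))
= 729(cos 0° + i sin 0°)
= 729


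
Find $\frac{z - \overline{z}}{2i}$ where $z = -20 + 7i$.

z - conjugate(z) = 2bi
(z - conjugate(z))/(2i) = 2bi/(2i) = b = 7


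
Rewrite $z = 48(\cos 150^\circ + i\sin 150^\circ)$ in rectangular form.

a = r cos θ = 48 * -sqrt(3)/2 = -24*sqrt(3)
b = r sin θ = 48 * 1/2 = 24
z = -24*sqrt(3) + 24i


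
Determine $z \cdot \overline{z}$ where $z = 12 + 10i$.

z * conjugate(z) = |z|^2 = a^2 + b^2
= 12^2 + 10^2 = 244


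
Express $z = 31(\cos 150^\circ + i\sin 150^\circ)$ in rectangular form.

a = r cos θ = 31 * -sqrt(3)/2 = -31*sqrt(3)/2
b = r sin θ = 31 * 1/2 = 31/2
z = -31*sqrt(3)/2 + (31/2)i


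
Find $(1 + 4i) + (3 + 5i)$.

(1 + 3) + (4 + 5)i = 4 + 9i


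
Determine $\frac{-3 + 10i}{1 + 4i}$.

Multiply numerator and denominator by conjugate (1 - 4i):
= (-3 + 10i)(1 - 4i) / (1^2 + 4^2)
= (37 + 22i) / 17
= 37/17 + (22/17)i


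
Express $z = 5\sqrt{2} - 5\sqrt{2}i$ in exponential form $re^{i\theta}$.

r = |z| = sqrt((5*sqrt(2))^2 + (-5*sqrt(2))^2) = sqrt(50 + 50) = sqrt(100) = 10
θ = arctan(b/a) = arctan(-7.0711/7.0711) (quadrant-adjusted) = -45° = -π/4
z = 10e^(-i*π/4)


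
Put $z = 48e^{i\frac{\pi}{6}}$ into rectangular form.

a = r cos θ = 48 * sqrt(3)/2 = 24*sqrt(3)
b = r sin θ = 48 * 1/2 = 24
z = 24*sqrt(3) + 24i


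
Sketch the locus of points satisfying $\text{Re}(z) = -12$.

Re(z) = x where z = x + yi; the equation x = -12 is satisfied by all points with that x-coordinate
Locus: Vertical line x = -12


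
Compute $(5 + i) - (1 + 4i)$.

(5 - 1) + (1 - 4)i = 4 - 3i


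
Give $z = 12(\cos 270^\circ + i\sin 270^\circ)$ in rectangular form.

a = r cos θ = 12 * 0 = 0
b = r sin θ = 12 * -1 = -12
z = -12i


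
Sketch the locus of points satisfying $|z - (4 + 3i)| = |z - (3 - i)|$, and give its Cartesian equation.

|z - z1| = |z - z2| means z is equidistant from z1 and z2,
i.e. the perpendicular bisector of the segment from (4, 3) to (3, -1) (midpoint (7/2, 1)).
With z = x + yi, square both sides:
(x - 4)^2 + (y - 3)^2 = (x - 3)^2 + (y - (-1))^2
The x^2 and y^2 terms cancel: -2x + (-8)y = 10 - 25 = -15
Simplify: 2x + 8y = 15
Locus: Perpendicular bisector of the segment from (4, 3) to (3, -1): the line 2x + 8y = 15


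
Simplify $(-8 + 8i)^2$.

(a + bi)^2 = a^2 - b^2 + 2abi
= (-8)^2 - 8^2 + 2*(-8)*8i
= -128i


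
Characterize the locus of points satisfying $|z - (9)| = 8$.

|z - z0| = r describes a circle centered at z0 with radius r
Here z0 = 9 and r = 8
Locus: Circle centered at (9, 0) with radius 8


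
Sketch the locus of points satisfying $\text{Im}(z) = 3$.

Im(z) = y where z = x + yi; the equation y = 3 is satisfied by all points with that y-coordinate
Locus: Horizontal line y = 3


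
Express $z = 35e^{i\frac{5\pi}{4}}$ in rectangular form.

a = r cos θ = 35 * -sqrt(2)/2 = -35*sqrt(2)/2
b = r sin θ = 35 * -sqrt(2)/2 = -35*sqrt(2)/2
z = -35*sqrt(2)/2 - (35*sqrt(2)/2)i


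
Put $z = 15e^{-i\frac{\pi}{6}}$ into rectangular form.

a = r cos θ = 15 * sqrt(3)/2 = 15*sqrt(3)/2
b = r sin θ = 15 * -1/2 = -15/2
z = 15*sqrt(3)/2 - (15/2)i


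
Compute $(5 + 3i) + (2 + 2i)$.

(5 + 2) + (3 + 2)i = 7 + 5i


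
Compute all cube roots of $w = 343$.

|w| = 343, arg(w) = 0°
Root modulus = 343^(1/3) = 7
Root arguments: θ_k = (0° + 360°k)/3 for k = 0, 1, ..., 2
Roots: 7, -7/2 + (7*sqrt(3)/2)i, -7/2 - (7*sqrt(3)/2)i


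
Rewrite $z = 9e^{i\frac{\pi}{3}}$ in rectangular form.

a = r cos θ = 9 * 1/2 = 9/2
b = r sin θ = 9 * sqrt(3)/2 = 9*sqrt(3)/2
z = 9/2 + (9*sqrt(3)/2)i


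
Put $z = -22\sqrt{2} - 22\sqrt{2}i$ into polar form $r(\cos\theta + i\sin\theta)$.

r = |z| = sqrt(a^2 + b^2) = sqrt((-22*sqrt(2))^2 + (-22*sqrt(2))^2) = sqrt(968 + 968) = sqrt(1936) = 44
θ = arctan(b/a) = arctan(-31.1127/-31.1127) (quadrant-adjusted) = 225°
z = 44(cos 225° + i sin 225°)


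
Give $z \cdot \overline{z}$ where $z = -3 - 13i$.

z * conjugate(z) = |z|^2 = a^2 + b^2
= (-3)^2 + (-13)^2 = 178


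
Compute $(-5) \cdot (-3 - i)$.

(a1*a2 - b1*b2) + (a1*b2 + b1*a2)i
= (15 - 0) + (5 + 0)i
= 15 + 5i


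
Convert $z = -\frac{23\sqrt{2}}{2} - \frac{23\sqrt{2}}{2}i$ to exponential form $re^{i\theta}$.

r = |z| = sqrt((-23*sqrt(2)/2)^2 + (-23*sqrt(2)/2)^2) = sqrt(529/2 + 529/2) = sqrt(529) = 23
θ = arctan(b/a) = arctan(-16.2635/-16.2635) (quadrant-adjusted) = -135° = -3π/4
z = 23e^(-i*3π/4)


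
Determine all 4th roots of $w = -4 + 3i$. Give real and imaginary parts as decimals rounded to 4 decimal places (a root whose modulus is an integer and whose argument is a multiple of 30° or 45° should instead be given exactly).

|w| = 5, arg(w) ≈ 143.130102°
Root modulus = 5^(1/4) ≈ 1.495349
Root arguments: θ_k = (arg(w) + 360°k)/4 for k = 0, 1, ..., 3
Compute each root as (root modulus)(cos θ_k + i sin θ_k) using full-precision intermediates, then round to 4 decimal places.
Roots: 1.2131 + 0.8743i, -0.8743 + 1.2131i, -1.2131 - 0.8743i, 0.8743 - 1.2131i


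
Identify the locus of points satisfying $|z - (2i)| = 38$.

|z - z0| = r describes a circle centered at z0 with radius r
Here z0 = 2i and r = 38
Locus: Circle centered at (0, 2) with radius 38


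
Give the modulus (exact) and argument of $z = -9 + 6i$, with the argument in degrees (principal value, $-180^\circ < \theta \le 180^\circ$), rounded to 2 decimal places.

|z| = sqrt((-9)^2 + 6^2) = sqrt(117)
arg(z) = arctan(b/a) = arctan(6/-9) (quadrant-adjusted) = 146.31°


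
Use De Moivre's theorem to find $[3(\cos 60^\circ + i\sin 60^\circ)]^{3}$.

By De Moivre: z^n = r^n(cos(nθ) + i sin(nθ))
= 3^3(cos(3*60°) + i sin(3*60°))
= 27(cos 180° + i sin 180°)
= -27


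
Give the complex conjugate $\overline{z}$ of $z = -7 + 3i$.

If z = a + bi, then conjugate(z) = a - bi
conjugate(-7 + 3i) = -7 - 3i


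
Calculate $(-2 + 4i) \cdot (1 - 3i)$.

(a1*a2 - b1*b2) + (a1*b2 + b1*a2)i
= (-2 - (-12)) + (6 + 4)i
= 10 + 10i


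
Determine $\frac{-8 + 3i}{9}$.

Divisor is real, so divide each part by 9:
= -8/9 + (1/3)i


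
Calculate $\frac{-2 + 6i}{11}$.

Divisor is real, so divide each part by 11:
= -2/11 + (6/11)i


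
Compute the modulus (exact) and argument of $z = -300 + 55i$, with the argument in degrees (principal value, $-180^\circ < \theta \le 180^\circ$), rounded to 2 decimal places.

|z| = sqrt((-300)^2 + 55^2) = 305
arg(z) = arctan(b/a) = arctan(55/-300) (quadrant-adjusted) = 169.61°


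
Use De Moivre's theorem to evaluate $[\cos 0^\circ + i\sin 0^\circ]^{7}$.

By De Moivre: z^n = r^n(cos(nθ) + i sin(nθ))
= 1^7(cos(7*0°) + i sin(7*0°))
= 1(cos 0° + i sin 0°)
= 1


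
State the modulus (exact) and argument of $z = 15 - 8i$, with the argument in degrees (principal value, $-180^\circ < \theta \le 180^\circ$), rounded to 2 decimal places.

|z| = sqrt(15^2 + (-8)^2) = 17
arg(z) = arctan(b/a) = arctan(-8/15) (quadrant-adjusted) = -28.07°


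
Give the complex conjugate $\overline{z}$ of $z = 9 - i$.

If z = a + bi, then conjugate(z) = a - bi
conjugate(9 - i) = 9 + i


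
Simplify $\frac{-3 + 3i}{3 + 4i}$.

Multiply numerator and denominator by conjugate (3 - 4i):
= (-3 + 3i)(3 - 4i) / (3^2 + 4^2)
= (3 + 21i) / 25
= 3/25 + (21/25)i


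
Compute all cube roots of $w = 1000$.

|w| = 1000, arg(w) = 0°
Root modulus = 1000^(1/3) = 10
Root arguments: θ_k = (0° + 360°k)/3 for k = 0, 1, ..., 2
Roots: 10, -5 + 5*sqrt(3)i, -5 - 5*sqrt(3)i


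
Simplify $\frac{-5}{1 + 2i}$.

Multiply numerator and denominator by conjugate (1 - 2i):
= (-5)(1 - 2i) / (1^2 + 2^2)
= (-5 + 10i) / 5
= -1 + 2i


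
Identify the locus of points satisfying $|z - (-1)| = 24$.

|z - z0| = r describes a circle centered at z0 with radius r
Here z0 = -1 and r = 24
Locus: Circle centered at (-1, 0) with radius 24


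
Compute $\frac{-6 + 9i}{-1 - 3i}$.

Multiply numerator and denominator by conjugate (-1 + 3i):
= (-6 + 9i)(-1 + 3i) / ((-1)^2 + (-3)^2)
= (-21 - 27i) / 10
= -21/10 - (27/10)i


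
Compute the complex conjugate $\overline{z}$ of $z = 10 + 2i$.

If z = a + bi, then conjugate(z) = a - bi
conjugate(10 + 2i) = 10 - 2i


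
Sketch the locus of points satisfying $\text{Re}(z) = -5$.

Re(z) = x where z = x + yi; the equation x = -5 is satisfied by all points with that x-coordinate
Locus: Vertical line x = -5


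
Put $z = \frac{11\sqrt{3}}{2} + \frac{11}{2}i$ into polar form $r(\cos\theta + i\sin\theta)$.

r = |z| = sqrt(a^2 + b^2) = sqrt((11*sqrt(3)/2)^2 + (11/2)^2) = sqrt(363/4 + 121/4) = sqrt(121) = 11
θ = arctan(b/a) = arctan(5.5/9.5263) (quadrant-adjusted) = 30°
z = 11(cos 30° + i sin 30°)


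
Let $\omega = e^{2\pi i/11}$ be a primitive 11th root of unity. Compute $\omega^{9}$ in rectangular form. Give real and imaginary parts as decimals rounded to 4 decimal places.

ω^9 = e^(2πi·9/11) = e^(i·18π/11)
= cos(18π/11) + i sin(18π/11)
= 0.4154 - 0.9096i


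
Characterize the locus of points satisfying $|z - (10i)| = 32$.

|z - z0| = r describes a circle centered at z0 with radius r
Here z0 = 10i and r = 32
Locus: Circle centered at (0, 10) with radius 32


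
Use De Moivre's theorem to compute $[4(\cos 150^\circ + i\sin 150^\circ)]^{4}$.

By De Moivre: z^n = r^n(cos(nθ) + i sin(nθ))
= 4^4(cos(4*150°) + i sin(4*150°))
= 256(cos 240° + i sin 240°)
= -128 - 128*sqrt(3)i


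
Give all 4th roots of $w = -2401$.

|w| = 2401, arg(w) = 180°
Root modulus = 2401^(1/4) = 7
Root arguments: θ_k = (180° + 360°k)/4 for k = 0, 1, ..., 3
Roots: 7*sqrt(2)/2 + (7*sqrt(2)/2)i, -7*sqrt(2)/2 + (7*sqrt(2)/2)i, -7*sqrt(2)/2 - (7*sqrt(2)/2)i, 7*sqrt(2)/2 - (7*sqrt(2)/2)i


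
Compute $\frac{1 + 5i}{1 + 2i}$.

Multiply numerator and denominator by conjugate (1 - 2i):
= (1 + 5i)(1 - 2i) / (1^2 + 2^2)
= (11 + 3i) / 5
= 11/5 + (3/5)i


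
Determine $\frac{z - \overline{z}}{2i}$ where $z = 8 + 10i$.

z - conjugate(z) = 2bi
(z - conjugate(z))/(2i) = 2bi/(2i) = b = 10


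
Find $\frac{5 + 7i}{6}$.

Divisor is real, so divide each part by 6:
= 5/6 + (7/6)i


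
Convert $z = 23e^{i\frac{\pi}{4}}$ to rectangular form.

a = r cos θ = 23 * sqrt(2)/2 = 23*sqrt(2)/2
b = r sin θ = 23 * sqrt(2)/2 = 23*sqrt(2)/2
z = 23*sqrt(2)/2 + (23*sqrt(2)/2)i


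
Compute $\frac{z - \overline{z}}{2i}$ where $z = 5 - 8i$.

z - conjugate(z) = 2bi
(z - conjugate(z))/(2i) = 2bi/(2i) = b = -8


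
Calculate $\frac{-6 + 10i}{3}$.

Divisor is real, so divide each part by 3:
= -2 + (10/3)i


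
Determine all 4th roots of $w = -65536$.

|w| = 65536, arg(w) = 180°
Root modulus = 65536^(1/4) = 16
Root arguments: θ_k = (180° + 360°k)/4 for k = 0, 1, ..., 3
Roots: 8*sqrt(2) + 8*sqrt(2)i, -8*sqrt(2) + 8*sqrt(2)i, -8*sqrt(2) - 8*sqrt(2)i, 8*sqrt(2) - 8*sqrt(2)i


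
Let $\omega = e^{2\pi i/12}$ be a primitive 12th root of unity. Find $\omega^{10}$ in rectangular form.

ω^10 = e^(2πi·10/12) = e^(i·5π/3)
= cos(5π/3) + i sin(5π/3)
= 1/2 - (sqrt(3)/2)i


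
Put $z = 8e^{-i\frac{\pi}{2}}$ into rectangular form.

a = r cos θ = 8 * 0 = 0
b = r sin θ = 8 * -1 = -8
z = -8i


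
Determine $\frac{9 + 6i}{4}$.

Divisor is real, so divide each part by 4:
= 9/4 + (3/2)i


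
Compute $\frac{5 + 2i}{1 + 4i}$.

Multiply numerator and denominator by conjugate (1 - 4i):
= (5 + 2i)(1 - 4i) / (1^2 + 4^2)
= (13 - 18i) / 17
= 13/17 - (18/17)i


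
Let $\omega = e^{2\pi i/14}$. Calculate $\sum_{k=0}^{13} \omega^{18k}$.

Let ζ = ω^18 = e^(2πi·18/14). Since 14 ∤ 18, ζ ≠ 1.
Sum = Σ_{k=0}^{13} ζ^k = (ζ^14 - 1)/(ζ - 1) = (ω^{18·14} - 1)/(ζ - 1) = (1 - 1)/(ζ - 1) = 0


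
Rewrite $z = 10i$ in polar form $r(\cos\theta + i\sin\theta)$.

r = |z| = sqrt(a^2 + b^2) = sqrt((0)^2 + (10)^2) = sqrt(0 + 100) = sqrt(100) = 10
a = 0 and b > 0, so z lies on the positive imaginary axis: θ = 90°
z = 10(cos 90° + i sin 90°)


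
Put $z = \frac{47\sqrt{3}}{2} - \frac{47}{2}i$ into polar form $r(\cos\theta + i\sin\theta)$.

r = |z| = sqrt(a^2 + b^2) = sqrt((47*sqrt(3)/2)^2 + (-47/2)^2) = sqrt(6627/4 + 2209/4) = sqrt(2209) = 47
θ = arctan(b/a) = arctan(-23.5/40.7032) (quadrant-adjusted) = 330°
z = 47(cos 330° + i sin 330°)


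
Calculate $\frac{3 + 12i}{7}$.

Divisor is real, so divide each part by 7:
= 3/7 + (12/7)i


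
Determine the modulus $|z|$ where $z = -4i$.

|z| = sqrt(a^2 + b^2) = sqrt(0^2 + (-4)^2) = sqrt(16) = 4


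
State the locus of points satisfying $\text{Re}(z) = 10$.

Re(z) = x where z = x + yi; the equation x = 10 is satisfied by all points with that x-coordinate
Locus: Vertical line x = 10


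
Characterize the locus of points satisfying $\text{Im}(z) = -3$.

Im(z) = y where z = x + yi; the equation y = -3 is satisfied by all points with that y-coordinate
Locus: Horizontal line y = -3


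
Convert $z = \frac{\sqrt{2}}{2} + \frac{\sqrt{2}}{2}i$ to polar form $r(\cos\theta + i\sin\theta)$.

r = |z| = sqrt(a^2 + b^2) = sqrt((sqrt(2)/2)^2 + (sqrt(2)/2)^2) = sqrt(1/2 + 1/2) = sqrt(1) = 1
θ = arctan(b/a) = arctan(0.7071/0.7071) (quadrant-adjusted) = 45°
z = 1(cos 45° + i sin 45°)


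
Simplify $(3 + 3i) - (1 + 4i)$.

(3 - 1) + (3 - 4)i = 2 - i


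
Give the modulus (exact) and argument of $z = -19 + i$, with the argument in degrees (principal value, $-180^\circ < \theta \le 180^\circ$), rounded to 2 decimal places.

|z| = sqrt((-19)^2 + 1^2) = sqrt(362)
arg(z) = arctan(b/a) = arctan(1/-19) (quadrant-adjusted) = 176.99°


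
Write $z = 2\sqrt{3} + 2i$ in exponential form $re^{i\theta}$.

r = |z| = sqrt((2*sqrt(3))^2 + (2)^2) = sqrt(12 + 4) = sqrt(16) = 4
θ = arctan(b/a) = arctan(2/3.4641) (quadrant-adjusted) = 30° = π/6
z = 4e^(i*π/6)


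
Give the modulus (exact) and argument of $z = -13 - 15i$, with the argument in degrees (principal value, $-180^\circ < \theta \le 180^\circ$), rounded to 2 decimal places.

|z| = sqrt((-13)^2 + (-15)^2) = sqrt(394)
arg(z) = arctan(b/a) = arctan(-15/-13) (quadrant-adjusted) = -130.91°


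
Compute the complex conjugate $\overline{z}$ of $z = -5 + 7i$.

If z = a + bi, then conjugate(z) = a - bi
conjugate(-5 + 7i) = -5 - 7i


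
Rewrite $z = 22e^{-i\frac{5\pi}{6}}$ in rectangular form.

a = r cos θ = 22 * -sqrt(3)/2 = -11*sqrt(3)
b = r sin θ = 22 * -1/2 = -11
z = -11*sqrt(3) - 11i


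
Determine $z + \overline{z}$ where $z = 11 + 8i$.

z + conjugate(z) = (a + bi) + (a - bi) = 2a
= 2 * 11 = 22


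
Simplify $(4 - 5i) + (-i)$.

(4 + 0) + (-5 + (-1))i = 4 - 6i


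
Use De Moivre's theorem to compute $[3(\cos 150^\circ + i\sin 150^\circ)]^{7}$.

By De Moivre: z^n = r^n(cos(nθ) + i sin(nθ))
= 3^7(cos(7*150°) + i sin(7*150°))
= 2187(cos 330° + i sin 330°)
= 2187*sqrt(3)/2 - (2187/2)i


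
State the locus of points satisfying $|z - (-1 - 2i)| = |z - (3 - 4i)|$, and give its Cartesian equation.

|z - z1| = |z - z2| means z is equidistant from z1 and z2,
i.e. the perpendicular bisector of the segment from (-1, -2) to (3, -4) (midpoint (1, -3)).
With z = x + yi, square both sides:
(x - (-1))^2 + (y - (-2))^2 = (x - 3)^2 + (y - (-4))^2
The x^2 and y^2 terms cancel: 8x + (-4)y = 25 - 5 = 20
Simplify: 2x - y = 5
Locus: Perpendicular bisector of the segment from (-1, -2) to (3, -4): the line 2x - y = 5


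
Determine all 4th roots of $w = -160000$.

|w| = 160000, arg(w) = 180°
Root modulus = 160000^(1/4) = 20
Root arguments: θ_k = (180° + 360°k)/4 for k = 0, 1, ..., 3
Roots: 10*sqrt(2) + 10*sqrt(2)i, -10*sqrt(2) + 10*sqrt(2)i, -10*sqrt(2) - 10*sqrt(2)i, 10*sqrt(2) - 10*sqrt(2)i


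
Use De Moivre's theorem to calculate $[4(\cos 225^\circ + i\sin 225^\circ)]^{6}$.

By De Moivre: z^n = r^n(cos(nθ) + i sin(nθ))
= 4^6(cos(6*225°) + i sin(6*225°))
= 4096(cos 270° + i sin 270°)
= -4096i


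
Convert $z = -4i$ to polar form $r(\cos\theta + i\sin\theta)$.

r = |z| = sqrt(a^2 + b^2) = sqrt((0)^2 + (-4)^2) = sqrt(0 + 16) = sqrt(16) = 4
a = 0 and b < 0, so z lies on the negative imaginary axis: θ = 270°
z = 4(cos 270° + i sin 270°)


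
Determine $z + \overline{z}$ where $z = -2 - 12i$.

z + conjugate(z) = (a + bi) + (a - bi) = 2a
= 2 * (-2) = -4


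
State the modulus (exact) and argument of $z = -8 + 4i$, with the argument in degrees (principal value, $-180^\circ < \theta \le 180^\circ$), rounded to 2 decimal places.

|z| = sqrt((-8)^2 + 4^2) = sqrt(80)
arg(z) = arctan(b/a) = arctan(4/-8) (quadrant-adjusted) = 153.43°


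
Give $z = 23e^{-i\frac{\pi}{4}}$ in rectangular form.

a = r cos θ = 23 * sqrt(2)/2 = 23*sqrt(2)/2
b = r sin θ = 23 * -sqrt(2)/2 = -23*sqrt(2)/2
z = 23*sqrt(2)/2 - (23*sqrt(2)/2)i


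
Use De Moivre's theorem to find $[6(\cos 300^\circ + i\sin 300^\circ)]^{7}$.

By De Moivre: z^n = r^n(cos(nθ) + i sin(nθ))
= 6^7(cos(7*300°) + i sin(7*300°))
= 279936(cos 300° + i sin 300°)
= 139968 - 139968*sqrt(3)i


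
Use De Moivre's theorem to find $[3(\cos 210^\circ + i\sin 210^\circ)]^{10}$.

By De Moivre: z^n = r^n(cos(nθ) + i sin(nθ))
= 3^10(cos(10*210°) + i sin(10*210°))
= 59049(cos 300° + i sin 300°)
= 59049/2 - (59049*sqrt(3)/2)i


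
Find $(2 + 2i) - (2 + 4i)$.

(2 - 2) + (2 - 4)i = -2i


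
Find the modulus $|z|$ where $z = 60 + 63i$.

|z| = sqrt(a^2 + b^2) = sqrt(60^2 + 63^2) = sqrt(7569) = 87


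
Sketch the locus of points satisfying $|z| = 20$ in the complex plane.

|z| = 20 means sqrt(x^2 + y^2) = 20
This is a circle of radius 20 centered at the origin


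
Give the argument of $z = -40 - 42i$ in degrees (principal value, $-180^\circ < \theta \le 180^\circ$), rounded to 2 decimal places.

θ = arctan(b/a) = arctan(-42/-40) (quadrant-adjusted) = -133.60°


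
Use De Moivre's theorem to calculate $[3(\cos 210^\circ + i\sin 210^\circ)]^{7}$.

By De Moivre: z^n = r^n(cos(nθ) + i sin(nθ))
= 3^7(cos(7*210°) + i sin(7*210°))
= 2187(cos 30° + i sin 30°)
= 2187*sqrt(3)/2 + (2187/2)i


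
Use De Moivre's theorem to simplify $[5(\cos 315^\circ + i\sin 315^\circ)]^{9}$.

By De Moivre: z^n = r^n(cos(nθ) + i sin(nθ))
= 5^9(cos(9*315°) + i sin(9*315°))
= 1953125(cos 315° + i sin 315°)
= 1953125*sqrt(2)/2 - (1953125*sqrt(2)/2)i


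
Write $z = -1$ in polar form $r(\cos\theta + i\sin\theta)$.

r = |z| = sqrt(a^2 + b^2) = sqrt((-1)^2 + (0)^2) = sqrt(1 + 0) = sqrt(1) = 1
b = 0 and a < 0, so z lies on the negative real axis: θ = 180°
z = 1(cos 180° + i sin 180°)


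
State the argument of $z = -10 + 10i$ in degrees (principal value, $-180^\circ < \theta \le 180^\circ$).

θ = arctan(b/a) = arctan(10/-10) (quadrant-adjusted) = 135°


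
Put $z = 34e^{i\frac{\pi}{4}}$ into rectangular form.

a = r cos θ = 34 * sqrt(2)/2 = 17*sqrt(2)
b = r sin θ = 34 * sqrt(2)/2 = 17*sqrt(2)
z = 17*sqrt(2) + 17*sqrt(2)i


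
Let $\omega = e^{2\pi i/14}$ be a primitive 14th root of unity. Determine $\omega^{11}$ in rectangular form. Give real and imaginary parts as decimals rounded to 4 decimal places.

ω^11 = e^(2πi·11/14) = e^(i·11π/7)
= cos(11π/7) + i sin(11π/7)
= 0.2225 - 0.9749i


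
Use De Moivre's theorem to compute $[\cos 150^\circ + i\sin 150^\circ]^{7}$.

By De Moivre: z^n = r^n(cos(nθ) + i sin(nθ))
= 1^7(cos(7*150°) + i sin(7*150°))
= 1(cos 330° + i sin 330°)
= sqrt(3)/2 - (1/2)i


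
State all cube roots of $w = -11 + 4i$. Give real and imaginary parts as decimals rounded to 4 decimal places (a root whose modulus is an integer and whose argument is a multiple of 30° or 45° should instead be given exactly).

|w| = sqrt(137) ≈ 11.704700, arg(w) ≈ 160.016893°
Root modulus = sqrt(137)^(1/3) ≈ 2.270493
Root arguments: θ_k = (arg(w) + 360°k)/3 for k = 0, 1, ..., 2
Compute each root as (root modulus)(cos θ_k + i sin θ_k) using full-precision intermediates, then round to 4 decimal places.
Roots: 1.3557 + 1.8213i, -2.2552 + 0.2634i, 0.8995 - 2.0847i


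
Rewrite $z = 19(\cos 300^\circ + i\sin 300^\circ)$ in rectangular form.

a = r cos θ = 19 * 1/2 = 19/2
b = r sin θ = 19 * -sqrt(3)/2 = -19*sqrt(3)/2
z = 19/2 - (19*sqrt(3)/2)i


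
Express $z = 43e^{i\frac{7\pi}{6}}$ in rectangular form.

a = r cos θ = 43 * -sqrt(3)/2 = -43*sqrt(3)/2
b = r sin θ = 43 * -1/2 = -43/2
z = -43*sqrt(3)/2 - (43/2)i


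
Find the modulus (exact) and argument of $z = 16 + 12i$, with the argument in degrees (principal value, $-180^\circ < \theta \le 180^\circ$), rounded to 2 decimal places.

|z| = sqrt(16^2 + 12^2) = 20
arg(z) = arctan(b/a) = arctan(12/16) (quadrant-adjusted) = 36.87°


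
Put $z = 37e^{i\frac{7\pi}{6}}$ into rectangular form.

a = r cos θ = 37 * -sqrt(3)/2 = -37*sqrt(3)/2
b = r sin θ = 37 * -1/2 = -37/2
z = -37*sqrt(3)/2 - (37/2)i


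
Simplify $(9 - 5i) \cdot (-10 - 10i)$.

(a1*a2 - b1*b2) + (a1*b2 + b1*a2)i
= (-90 - 50) + (-90 + 50)i
= -140 - 40i


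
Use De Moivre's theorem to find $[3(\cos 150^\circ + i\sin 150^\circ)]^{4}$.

By De Moivre: z^n = r^n(cos(nθ) + i sin(nθ))
= 3^4(cos(4*150°) + i sin(4*150°))
= 81(cos 240° + i sin 240°)
= -81/2 - (81*sqrt(3)/2)i


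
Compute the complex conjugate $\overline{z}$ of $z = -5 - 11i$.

If z = a + bi, then conjugate(z) = a - bi
conjugate(-5 - 11i) = -5 + 11i


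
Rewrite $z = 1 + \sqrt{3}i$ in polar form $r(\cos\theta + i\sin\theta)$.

r = |z| = sqrt(a^2 + b^2) = sqrt((1)^2 + (sqrt(3))^2) = sqrt(1 + 3) = sqrt(4) = 2
θ = arctan(b/a) = arctan(1.7321/1) (quadrant-adjusted) = 60°
z = 2(cos 60° + i sin 60°)


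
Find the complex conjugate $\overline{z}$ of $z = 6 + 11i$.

If z = a + bi, then conjugate(z) = a - bi
conjugate(6 + 11i) = 6 - 11i


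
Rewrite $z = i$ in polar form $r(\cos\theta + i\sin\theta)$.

r = |z| = sqrt(a^2 + b^2) = sqrt((0)^2 + (1)^2) = sqrt(0 + 1) = sqrt(1) = 1
a = 0 and b > 0, so z lies on the positive imaginary axis: θ = 90°
z = 1(cos 90° + i sin 90°)


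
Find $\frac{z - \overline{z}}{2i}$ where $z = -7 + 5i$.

z - conjugate(z) = 2bi
(z - conjugate(z))/(2i) = 2bi/(2i) = b = 5


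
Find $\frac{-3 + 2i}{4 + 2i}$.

Multiply numerator and denominator by conjugate (4 - 2i):
= (-3 + 2i)(4 - 2i) / (4^2 + 2^2)
= (-8 + 14i) / 20
Divide through by 2: (-4 + 7i) / 10
= -2/5 + (7/10)i


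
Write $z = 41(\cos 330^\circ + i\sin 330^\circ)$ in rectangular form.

a = r cos θ = 41 * sqrt(3)/2 = 41*sqrt(3)/2
b = r sin θ = 41 * -1/2 = -41/2
z = 41*sqrt(3)/2 - (41/2)i


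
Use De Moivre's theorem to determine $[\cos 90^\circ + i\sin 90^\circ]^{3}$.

By De Moivre: z^n = r^n(cos(nθ) + i sin(nθ))
= 1^3(cos(3*90°) + i sin(3*90°))
= 1(cos 270° + i sin 270°)
= -i


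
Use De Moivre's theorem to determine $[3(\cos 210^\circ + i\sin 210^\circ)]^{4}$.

By De Moivre: z^n = r^n(cos(nθ) + i sin(nθ))
= 3^4(cos(4*210°) + i sin(4*210°))
= 81(cos 120° + i sin 120°)
= -81/2 + (81*sqrt(3)/2)i


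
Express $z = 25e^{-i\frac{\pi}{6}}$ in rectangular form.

a = r cos θ = 25 * sqrt(3)/2 = 25*sqrt(3)/2
b = r sin θ = 25 * -1/2 = -25/2
z = 25*sqrt(3)/2 - (25/2)i


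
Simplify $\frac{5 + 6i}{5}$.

Divisor is real, so divide each part by 5:
= 1 + (6/5)i


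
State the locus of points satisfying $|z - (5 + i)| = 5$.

|z - z0| = r describes a circle centered at z0 with radius r
Here z0 = 5 + i and r = 5
Locus: Circle centered at (5, 1) with radius 5


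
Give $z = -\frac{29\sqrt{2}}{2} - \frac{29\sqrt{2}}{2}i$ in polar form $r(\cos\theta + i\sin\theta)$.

r = |z| = sqrt(a^2 + b^2) = sqrt((-29*sqrt(2)/2)^2 + (-29*sqrt(2)/2)^2) = sqrt(841/2 + 841/2) = sqrt(841) = 29
θ = arctan(b/a) = arctan(-20.5061/-20.5061) (quadrant-adjusted) = 225°
z = 29(cos 225° + i sin 225°)


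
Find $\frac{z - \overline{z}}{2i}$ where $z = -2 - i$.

z - conjugate(z) = 2bi
(z - conjugate(z))/(2i) = 2bi/(2i) = b = -1


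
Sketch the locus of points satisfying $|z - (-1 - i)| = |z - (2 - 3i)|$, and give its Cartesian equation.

|z - z1| = |z - z2| means z is equidistant from z1 and z2,
i.e. the perpendicular bisector of the segment from (-1, -1) to (2, -3) (midpoint (1/2, -2)).
With z = x + yi, square both sides:
(x - (-1))^2 + (y - (-1))^2 = (x - 2)^2 + (y - (-3))^2
The x^2 and y^2 terms cancel: 6x + (-4)y = 13 - 2 = 11
Simplify: 6x - 4y = 11
Locus: Perpendicular bisector of the segment from (-1, -1) to (2, -3): the line 6x - 4y = 11


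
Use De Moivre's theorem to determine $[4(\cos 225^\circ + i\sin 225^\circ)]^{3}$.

By De Moivre: z^n = r^n(cos(nθ) + i sin(nθ))
= 4^3(cos(3*225°) + i sin(3*225°))
= 64(cos 315° + i sin 315°)
= 32*sqrt(2) - 32*sqrt(2)i


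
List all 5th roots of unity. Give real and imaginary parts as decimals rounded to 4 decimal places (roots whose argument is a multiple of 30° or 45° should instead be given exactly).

ω_k = e^(2πik/5) = cos(2πk/5) + i sin(2πk/5) for k = 0, 1, ..., 4
Roots: 1, 0.3090 + 0.9511i, -0.8090 + 0.5878i, -0.8090 - 0.5878i, 0.3090 - 0.9511i


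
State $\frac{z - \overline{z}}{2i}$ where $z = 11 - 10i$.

z - conjugate(z) = 2bi
(z - conjugate(z))/(2i) = 2bi/(2i) = b = -10


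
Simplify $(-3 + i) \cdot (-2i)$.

(a1*a2 - b1*b2) + (a1*b2 + b1*a2)i
= (0 - (-2)) + (6 + 0)i
= 2 + 6i


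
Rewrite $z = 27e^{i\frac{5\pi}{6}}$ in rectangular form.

a = r cos θ = 27 * -sqrt(3)/2 = -27*sqrt(3)/2
b = r sin θ = 27 * 1/2 = 27/2
z = -27*sqrt(3)/2 + (27/2)i


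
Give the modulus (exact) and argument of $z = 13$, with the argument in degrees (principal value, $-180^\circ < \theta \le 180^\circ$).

|z| = sqrt(13^2 + 0^2) = 13
b = 0 and a > 0, so z lies on the positive real axis: arg(z) = 0°


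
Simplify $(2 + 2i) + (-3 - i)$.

(2 + (-3)) + (2 + (-1))i = -1 + i


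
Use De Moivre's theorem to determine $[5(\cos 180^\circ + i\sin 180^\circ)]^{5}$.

By De Moivre: z^n = r^n(cos(nθ) + i sin(nθ))
= 5^5(cos(5*180°) + i sin(5*180°))
= 3125(cos 180° + i sin 180°)
= -3125


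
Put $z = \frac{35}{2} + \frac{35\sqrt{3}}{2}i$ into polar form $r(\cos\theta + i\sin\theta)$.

r = |z| = sqrt(a^2 + b^2) = sqrt((35/2)^2 + (35*sqrt(3)/2)^2) = sqrt(1225/4 + 3675/4) = sqrt(1225) = 35
θ = arctan(b/a) = arctan(30.3109/17.5) (quadrant-adjusted) = 60°
z = 35(cos 60° + i sin 60°)


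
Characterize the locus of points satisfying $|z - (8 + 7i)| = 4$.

|z - z0| = r describes a circle centered at z0 with radius r
Here z0 = 8 + 7i and r = 4
Locus: Circle centered at (8, 7) with radius 4


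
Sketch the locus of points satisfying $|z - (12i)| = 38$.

|z - z0| = r describes a circle centered at z0 with radius r
Here z0 = 12i and r = 38
Locus: Circle centered at (0, 12) with radius 38


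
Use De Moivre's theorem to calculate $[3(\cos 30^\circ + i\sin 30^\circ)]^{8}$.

By De Moivre: z^n = r^n(cos(nθ) + i sin(nθ))
= 3^8(cos(8*30°) + i sin(8*30°))
= 6561(cos 240° + i sin 240°)
= -6561/2 - (6561*sqrt(3)/2)i


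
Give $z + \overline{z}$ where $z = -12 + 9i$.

z + conjugate(z) = (a + bi) + (a - bi) = 2a
= 2 * (-12) = -24


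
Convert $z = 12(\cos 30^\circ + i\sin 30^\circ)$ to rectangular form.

a = r cos θ = 12 * sqrt(3)/2 = 6*sqrt(3)
b = r sin θ = 12 * 1/2 = 6
z = 6*sqrt(3) + 6i


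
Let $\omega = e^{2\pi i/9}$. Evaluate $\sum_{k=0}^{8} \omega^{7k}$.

Let ζ = ω^7 = e^(2πi·7/9). Since 9 ∤ 7, ζ ≠ 1.
Sum = Σ_{k=0}^{8} ζ^k = (ζ^9 - 1)/(ζ - 1) = (ω^{7·9} - 1)/(ζ - 1) = (1 - 1)/(ζ - 1) = 0


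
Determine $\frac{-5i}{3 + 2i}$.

Multiply numerator and denominator by conjugate (3 - 2i):
= (-5i)(3 - 2i) / (3^2 + 2^2)
= (-10 - 15i) / 13
= -10/13 - (15/13)i


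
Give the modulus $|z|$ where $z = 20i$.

|z| = sqrt(a^2 + b^2) = sqrt(0^2 + 20^2) = sqrt(400) = 20


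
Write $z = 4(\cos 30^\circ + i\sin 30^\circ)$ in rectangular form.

a = r cos θ = 4 * sqrt(3)/2 = 2*sqrt(3)
b = r sin θ = 4 * 1/2 = 2
z = 2*sqrt(3) + 2i


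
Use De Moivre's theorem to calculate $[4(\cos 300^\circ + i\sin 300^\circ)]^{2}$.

By De Moivre: z^n = r^n(cos(nθ) + i sin(nθ))
= 4^2(cos(2*300°) + i sin(2*300°))
= 16(cos 240° + i sin 240°)
= -8 - 8*sqrt(3)i


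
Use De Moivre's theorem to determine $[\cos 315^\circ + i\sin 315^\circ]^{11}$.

By De Moivre: z^n = r^n(cos(nθ) + i sin(nθ))
= 1^11(cos(11*315°) + i sin(11*315°))
= 1(cos 225° + i sin 225°)
= -sqrt(2)/2 - (sqrt(2)/2)i


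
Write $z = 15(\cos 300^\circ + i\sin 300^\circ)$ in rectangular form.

a = r cos θ = 15 * 1/2 = 15/2
b = r sin θ = 15 * -sqrt(3)/2 = -15*sqrt(3)/2
z = 15/2 - (15*sqrt(3)/2)i


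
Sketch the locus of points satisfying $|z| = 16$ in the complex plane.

|z| = 16 means sqrt(x^2 + y^2) = 16
This is a circle of radius 16 centered at the origin


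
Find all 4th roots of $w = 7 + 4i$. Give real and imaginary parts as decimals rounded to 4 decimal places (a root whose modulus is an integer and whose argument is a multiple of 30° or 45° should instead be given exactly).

|w| = sqrt(65) ≈ 8.062258, arg(w) ≈ 29.744881°
Root modulus = sqrt(65)^(1/4) ≈ 1.685055
Root arguments: θ_k = (arg(w) + 360°k)/4 for k = 0, 1, ..., 3
Compute each root as (root modulus)(cos θ_k + i sin θ_k) using full-precision intermediates, then round to 4 decimal places.
Roots: 1.6709 + 0.2181i, -0.2181 + 1.6709i, -1.6709 - 0.2181i, 0.2181 - 1.6709i


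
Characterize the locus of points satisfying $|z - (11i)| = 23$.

|z - z0| = r describes a circle centered at z0 with radius r
Here z0 = 11i and r = 23
Locus: Circle centered at (0, 11) with radius 23


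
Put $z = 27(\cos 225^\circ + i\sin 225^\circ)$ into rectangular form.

a = r cos θ = 27 * -sqrt(2)/2 = -27*sqrt(2)/2
b = r sin θ = 27 * -sqrt(2)/2 = -27*sqrt(2)/2
z = -27*sqrt(2)/2 - (27*sqrt(2)/2)i


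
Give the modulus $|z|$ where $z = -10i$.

|z| = sqrt(a^2 + b^2) = sqrt(0^2 + (-10)^2) = sqrt(100) = 10


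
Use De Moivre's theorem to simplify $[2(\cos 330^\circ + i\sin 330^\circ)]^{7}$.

By De Moivre: z^n = r^n(cos(nθ) + i sin(nθ))
= 2^7(cos(7*330°) + i sin(7*330°))
= 128(cos 150° + i sin 150°)
= -64*sqrt(3) + 64i


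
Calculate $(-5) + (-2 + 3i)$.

(-5 + (-2)) + (0 + 3)i = -7 + 3i


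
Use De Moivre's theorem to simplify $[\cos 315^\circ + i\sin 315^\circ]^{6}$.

By De Moivre: z^n = r^n(cos(nθ) + i sin(nθ))
= 1^6(cos(6*315°) + i sin(6*315°))
= 1(cos 90° + i sin 90°)
= i


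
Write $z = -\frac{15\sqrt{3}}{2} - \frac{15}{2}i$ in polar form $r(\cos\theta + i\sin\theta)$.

r = |z| = sqrt(a^2 + b^2) = sqrt((-15*sqrt(3)/2)^2 + (-15/2)^2) = sqrt(675/4 + 225/4) = sqrt(225) = 15
θ = arctan(b/a) = arctan(-7.5/-12.9904) (quadrant-adjusted) = 210°
z = 15(cos 210° + i sin 210°)


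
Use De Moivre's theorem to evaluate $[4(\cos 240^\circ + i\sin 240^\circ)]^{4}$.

By De Moivre: z^n = r^n(cos(nθ) + i sin(nθ))
= 4^4(cos(4*240°) + i sin(4*240°))
= 256(cos 240° + i sin 240°)
= -128 - 128*sqrt(3)i


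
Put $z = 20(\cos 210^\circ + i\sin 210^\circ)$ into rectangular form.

a = r cos θ = 20 * -sqrt(3)/2 = -10*sqrt(3)
b = r sin θ = 20 * -1/2 = -10
z = -10*sqrt(3) - 10i


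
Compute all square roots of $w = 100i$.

|w| = 100, arg(w) = 90°
Root modulus = 100^(1/2) = 10
Root arguments: θ_k = (90° + 360°k)/2 for k = 0, 1, ..., 1
Roots: 5*sqrt(2) + 5*sqrt(2)i, -5*sqrt(2) - 5*sqrt(2)i


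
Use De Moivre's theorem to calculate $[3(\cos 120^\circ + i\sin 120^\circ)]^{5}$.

By De Moivre: z^n = r^n(cos(nθ) + i sin(nθ))
= 3^5(cos(5*120°) + i sin(5*120°))
= 243(cos 240° + i sin 240°)
= -243/2 - (243*sqrt(3)/2)i


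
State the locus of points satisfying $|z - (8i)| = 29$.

|z - z0| = r describes a circle centered at z0 with radius r
Here z0 = 8i and r = 29
Locus: Circle centered at (0, 8) with radius 29


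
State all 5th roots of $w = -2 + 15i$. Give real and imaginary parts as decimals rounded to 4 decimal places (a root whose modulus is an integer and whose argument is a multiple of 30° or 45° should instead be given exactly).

|w| = sqrt(229) ≈ 15.132746, arg(w) ≈ 97.594643°
Root modulus = sqrt(229)^(1/5) ≈ 1.721803
Root arguments: θ_k = (arg(w) + 360°k)/5 for k = 0, 1, ..., 4
Compute each root as (root modulus)(cos θ_k + i sin θ_k) using full-precision intermediates, then round to 4 decimal places.
Roots: 1.6229 + 0.5753i, -0.0456 + 1.7212i, -1.6511 + 0.4885i, -0.9748 - 1.4193i, 1.0486 - 1.3657i


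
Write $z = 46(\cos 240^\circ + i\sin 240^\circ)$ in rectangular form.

a = r cos θ = 46 * -1/2 = -23
b = r sin θ = 46 * -sqrt(3)/2 = -23*sqrt(3)
z = -23 - 23*sqrt(3)i


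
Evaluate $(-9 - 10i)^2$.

(a + bi)^2 = a^2 - b^2 + 2abi
= (-9)^2 - (-10)^2 + 2*(-9)*(-10)i
= -19 + 180i


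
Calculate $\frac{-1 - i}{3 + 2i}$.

Multiply numerator and denominator by conjugate (3 - 2i):
= (-1 - i)(3 - 2i) / (3^2 + 2^2)
= (-5 - i) / 13
= -5/13 - (1/13)i


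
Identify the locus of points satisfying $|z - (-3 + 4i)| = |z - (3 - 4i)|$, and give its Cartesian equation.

|z - z1| = |z - z2| means z is equidistant from z1 and z2,
i.e. the perpendicular bisector of the segment from (-3, 4) to (3, -4) (midpoint (0, 0)).
With z = x + yi, square both sides:
(x - (-3))^2 + (y - 4)^2 = (x - 3)^2 + (y - (-4))^2
The x^2 and y^2 terms cancel: 12x + (-16)y = 25 - 25 = 0
Simplify: 3x - 4y = 0
Locus: Perpendicular bisector of the segment from (-3, 4) to (3, -4): the line 3x - 4y = 0
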